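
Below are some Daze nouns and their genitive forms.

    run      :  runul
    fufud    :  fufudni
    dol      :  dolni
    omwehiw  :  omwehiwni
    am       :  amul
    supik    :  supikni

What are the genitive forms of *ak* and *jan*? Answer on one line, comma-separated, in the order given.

akni, janul

The suffix is conditioned by the final consonant: -ul when the stem ends in a nasal (*run*, *am*); -ni when the stem ends in a non-nasal consonant (*fufud*, *dol*, *omwehiw*, *supik*).
*ak*: final consonant = /k/, non-nasal → -ni → *akni*.
Since the final consonant of *jan* is /n/ (a nasal), it takes -ul, giving *janul*.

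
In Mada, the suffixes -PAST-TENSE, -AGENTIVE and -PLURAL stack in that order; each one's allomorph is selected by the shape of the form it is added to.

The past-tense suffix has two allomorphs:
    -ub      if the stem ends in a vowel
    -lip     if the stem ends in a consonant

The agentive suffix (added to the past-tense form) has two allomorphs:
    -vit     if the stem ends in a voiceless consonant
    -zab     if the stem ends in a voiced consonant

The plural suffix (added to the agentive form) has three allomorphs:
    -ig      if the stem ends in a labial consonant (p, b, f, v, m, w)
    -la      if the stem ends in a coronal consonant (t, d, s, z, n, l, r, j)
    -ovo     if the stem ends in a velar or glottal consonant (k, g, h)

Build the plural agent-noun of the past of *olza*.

Since the final sound of *olza* is /a/ (a vowel), it takes -ub, giving *olzaub*.
The past-tense form *olzaub* — final consonant /b/ (voiced) → -zab → *olzaubzab*.
Since the final consonant of the agentive form *olzaubzab* is /b/ (labial), it takes -ig, giving *olzaubzabig*.

olzaubzabig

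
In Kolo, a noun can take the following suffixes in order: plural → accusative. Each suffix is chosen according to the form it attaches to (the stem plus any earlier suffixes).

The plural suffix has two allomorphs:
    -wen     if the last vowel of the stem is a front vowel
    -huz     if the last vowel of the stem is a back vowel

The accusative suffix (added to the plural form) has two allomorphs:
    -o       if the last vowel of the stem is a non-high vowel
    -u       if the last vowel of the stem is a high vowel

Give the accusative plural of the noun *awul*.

Since the last vowel of *awul* is /u/ (a back vowel), it takes -huz, giving *awulhuz*.
The plural form *awulhuz*: last vowel = /u/, a high vowel → -u → *awulhuzu*.

awulhuzu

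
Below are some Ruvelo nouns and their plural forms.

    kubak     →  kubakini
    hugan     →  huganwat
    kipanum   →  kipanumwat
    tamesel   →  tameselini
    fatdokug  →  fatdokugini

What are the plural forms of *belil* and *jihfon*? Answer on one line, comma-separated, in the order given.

The pattern is nasality of the final consonant: -wat when the stem ends in a nasal (*hugan*, *kipanum*); -ini when the stem ends in a non-nasal consonant (*kubak*, *tamesel*, *fatdokug*).
*belil*: final consonant = /l/, non-nasal → -ini → *belilini*.
*jihfon* — final consonant /n/ (a nasal) → -wat → *jihfonwat*.

belilini, jihfonwat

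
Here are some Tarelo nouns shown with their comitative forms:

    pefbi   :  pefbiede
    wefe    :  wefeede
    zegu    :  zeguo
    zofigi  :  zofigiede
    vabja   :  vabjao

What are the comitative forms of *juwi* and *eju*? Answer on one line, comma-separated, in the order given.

juwiede, ejuo

The suffix is conditioned by the last vowel: -ede when the last vowel of the stem is a front vowel (*pefbi*, *wefe*, *zofigi*); -o when the last vowel of the stem is a back vowel (*zegu*, *vabja*).
*juwi*: last vowel = /i/, a front vowel → -ede → *juwiede*.
The last vowel of *eju* is /u/, which is a back vowel, so the suffix is -o, giving *ejuo*.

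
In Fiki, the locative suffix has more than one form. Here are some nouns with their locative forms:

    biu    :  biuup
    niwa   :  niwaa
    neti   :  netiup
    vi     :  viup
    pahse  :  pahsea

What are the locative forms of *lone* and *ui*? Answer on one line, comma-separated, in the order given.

lonea, uiup

The alternation tracks the last vowel of the stem — -up when the last vowel of the stem is a high vowel (*biu*, *neti*, *vi*); -a when the last vowel of the stem is a non-high vowel (*niwa*, *pahse*).
The last vowel of *lone* is /e/, which is a non-high vowel, so the suffix is -a, giving *lonea*.
Since the last vowel of *ui* is /i/ (a high vowel), it takes -up, giving *uiup*.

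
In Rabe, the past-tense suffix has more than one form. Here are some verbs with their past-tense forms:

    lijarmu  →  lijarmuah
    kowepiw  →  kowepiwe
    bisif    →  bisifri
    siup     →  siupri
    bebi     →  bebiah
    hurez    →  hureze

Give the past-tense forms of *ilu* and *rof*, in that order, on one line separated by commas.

iluah, rofri

The alternation tracks the final sound of the stem — -ri when the stem ends in a voiceless consonant (*bisif*, *siup*); -e when the stem ends in a voiced consonant (*kowepiw*, *hurez*); -ah when the stem ends in a vowel (*lijarmu*, *bebi*).
Since the final sound of *ilu* is /u/ (a vowel), it takes -ah, giving *iluah*.
*rof* — final sound /f/ (a voiceless consonant) → -ri → *rofri*.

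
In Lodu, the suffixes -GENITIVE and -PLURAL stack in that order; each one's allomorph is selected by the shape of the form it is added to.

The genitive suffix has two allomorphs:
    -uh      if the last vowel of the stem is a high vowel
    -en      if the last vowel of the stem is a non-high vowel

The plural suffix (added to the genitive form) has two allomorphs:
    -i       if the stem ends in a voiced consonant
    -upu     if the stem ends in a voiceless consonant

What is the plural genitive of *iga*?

*iga*: last vowel = /a/, a non-high vowel → -en → *igaen*.
The genitive form *igaen* — final consonant /n/ (voiced) → -i → *igaeni*.

igaeni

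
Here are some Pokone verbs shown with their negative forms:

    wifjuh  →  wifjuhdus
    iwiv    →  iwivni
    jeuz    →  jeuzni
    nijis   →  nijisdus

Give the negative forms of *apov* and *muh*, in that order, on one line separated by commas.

Looking at the final consonant of each stem: -dus when the stem ends in a voiceless consonant (*wifjuh*, *nijis*); -ni when the stem ends in a voiced consonant (*iwiv*, *jeuz*).
*apov*: final consonant = /v/, voiced → -ni → *apovni*.
*muh*: final consonant = /h/, voiceless → -dus → *muhdus*.

apovni, muhdus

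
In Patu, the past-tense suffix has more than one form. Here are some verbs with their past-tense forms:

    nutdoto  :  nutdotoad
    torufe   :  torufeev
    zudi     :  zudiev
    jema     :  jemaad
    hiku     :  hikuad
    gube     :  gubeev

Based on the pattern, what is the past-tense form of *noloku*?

Looking at the last vowel of each stem: -ev when the last vowel of the stem is a front vowel (*torufe*, *zudi*, *gube*); -ad when the last vowel of the stem is a back vowel (*nutdoto*, *jema*, *hiku*).
The last vowel of *noloku* is /u/, which is a back vowel, so the suffix is -ad, giving *nolokuad*.

nolokuad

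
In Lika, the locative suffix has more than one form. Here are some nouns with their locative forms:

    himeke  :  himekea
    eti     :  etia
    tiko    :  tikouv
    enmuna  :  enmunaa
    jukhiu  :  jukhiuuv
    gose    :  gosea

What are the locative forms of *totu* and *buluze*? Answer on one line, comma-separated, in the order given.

totuuv, buluzea

Looking at the last vowel of each stem: -uv when the last vowel of the stem is a rounded vowel (*tiko*, *jukhiu*); -a when the last vowel of the stem is an unrounded vowel (*himeke*, *eti*, *enmuna*, *gose*).
*totu*: last vowel = /u/, a rounded vowel → -uv → *totuuv*.
*buluze* — last vowel /e/ (an unrounded vowel) → -a → *buluzea*.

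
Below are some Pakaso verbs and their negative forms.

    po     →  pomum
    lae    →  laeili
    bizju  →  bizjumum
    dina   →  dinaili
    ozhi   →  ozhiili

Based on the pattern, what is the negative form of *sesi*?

sesiili

The alternation tracks the last vowel of the stem — -mum when the last vowel of the stem is a rounded vowel (*po*, *bizju*); -ili when the last vowel of the stem is an unrounded vowel (*lae*, *dina*, *ozhi*).
The last vowel of *sesi* is /i/, which is an unrounded vowel, so the suffix is -ili, giving *sesiili*.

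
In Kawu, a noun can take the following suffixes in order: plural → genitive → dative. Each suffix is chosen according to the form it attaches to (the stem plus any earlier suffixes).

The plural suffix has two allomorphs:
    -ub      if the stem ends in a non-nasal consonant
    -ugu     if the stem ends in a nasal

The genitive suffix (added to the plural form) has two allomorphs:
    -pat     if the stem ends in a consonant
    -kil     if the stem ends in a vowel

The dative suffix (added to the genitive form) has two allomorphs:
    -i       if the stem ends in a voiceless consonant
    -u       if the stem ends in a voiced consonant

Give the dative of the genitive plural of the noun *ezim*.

ezimugukilu

*ezim* — final consonant /m/ (a nasal) → -ugu → *ezimugu*.
The plural form *ezimugu* — final sound /u/ (a vowel) → -kil → *ezimugukil*.
Since the final consonant of the genitive form *ezimugukil* is /l/ (voiced), it takes -u, giving *ezimugukilu*.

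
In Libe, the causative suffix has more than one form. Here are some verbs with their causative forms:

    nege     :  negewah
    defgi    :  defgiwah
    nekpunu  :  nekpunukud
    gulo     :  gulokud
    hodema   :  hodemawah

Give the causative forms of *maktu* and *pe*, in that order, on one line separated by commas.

The pattern is rounding harmony: -kud when the last vowel of the stem is a rounded vowel (*nekpunu*, *gulo*); -wah when the last vowel of the stem is an unrounded vowel (*nege*, *defgi*, *hodema*).
*maktu* — last vowel /u/ (a rounded vowel) → -kud → *maktukud*.
*pe*: last vowel = /e/, an unrounded vowel → -wah → *pewah*.

maktukud, pewah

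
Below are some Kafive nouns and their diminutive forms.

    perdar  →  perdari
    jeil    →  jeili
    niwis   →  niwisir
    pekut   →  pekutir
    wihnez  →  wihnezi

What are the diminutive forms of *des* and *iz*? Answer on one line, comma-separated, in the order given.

desir, izi

The pattern is voicing of the final consonant: -ir when the stem ends in a voiceless consonant (*niwis*, *pekut*); -i when the stem ends in a voiced consonant (*perdar*, *jeil*, *wihnez*).
*des*: final consonant = /s/, voiceless → -ir → *desir*.
Since the final consonant of *iz* is /z/ (voiced), it takes -i, giving *izi*.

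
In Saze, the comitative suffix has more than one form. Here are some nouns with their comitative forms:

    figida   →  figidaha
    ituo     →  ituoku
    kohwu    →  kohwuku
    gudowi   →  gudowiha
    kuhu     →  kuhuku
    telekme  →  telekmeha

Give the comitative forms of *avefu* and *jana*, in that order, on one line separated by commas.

avefuku, janaha

The alternation tracks the last vowel of the stem — -ku when the last vowel of the stem is a rounded vowel (*ituo*, *kohwu*, *kuhu*); -ha when the last vowel of the stem is an unrounded vowel (*figida*, *gudowi*, *telekme*).
*avefu*: last vowel = /u/, a rounded vowel → -ku → *avefuku*.
The last vowel of *jana* is /a/, which is an unrounded vowel, so the suffix is -ha, giving *janaha*.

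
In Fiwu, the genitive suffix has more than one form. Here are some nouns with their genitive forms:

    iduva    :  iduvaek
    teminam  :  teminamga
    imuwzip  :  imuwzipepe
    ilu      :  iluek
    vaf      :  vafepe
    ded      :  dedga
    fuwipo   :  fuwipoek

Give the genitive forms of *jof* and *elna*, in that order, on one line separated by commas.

jofepe, elnaek

The alternation tracks the final sound of the stem — -epe when the stem ends in a voiceless consonant (*imuwzip*, *vaf*); -ga when the stem ends in a voiced consonant (*teminam*, *ded*); -ek when the stem ends in a vowel (*iduva*, *ilu*, *fuwipo*).
Since the final sound of *jof* is /f/ (a voiceless consonant), it takes -epe, giving *jofepe*.
*elna*: final sound = /a/, a vowel → -ek → *elnaek*.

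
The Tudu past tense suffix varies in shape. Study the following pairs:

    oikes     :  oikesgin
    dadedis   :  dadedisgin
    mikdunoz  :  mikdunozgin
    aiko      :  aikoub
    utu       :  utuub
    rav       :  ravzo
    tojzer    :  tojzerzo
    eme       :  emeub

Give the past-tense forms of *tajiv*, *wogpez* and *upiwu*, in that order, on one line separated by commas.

tajivzo, wogpezgin, upiwuub

The pattern is sibilance of the final sound: -gin when the stem ends in a sibilant (*oikes*, *dadedis*, *mikdunoz*); -zo when the stem ends in a non-sibilant consonant (*rav*, *tojzer*); -ub when the stem ends in a vowel (*aiko*, *utu*, *eme*).
*tajiv* — final sound /v/ (a non-sibilant consonant) → -zo → *tajivzo*.
Since the final sound of *wogpez* is /z/ (a sibilant), it takes -gin, giving *wogpezgin*.
*upiwu*: final sound = /u/, a vowel → -ub → *upiwuub*.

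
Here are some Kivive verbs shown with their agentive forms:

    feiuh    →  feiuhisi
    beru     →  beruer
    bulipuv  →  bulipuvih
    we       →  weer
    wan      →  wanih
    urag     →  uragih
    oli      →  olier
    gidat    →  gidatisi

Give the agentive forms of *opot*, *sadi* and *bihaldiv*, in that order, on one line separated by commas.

The pattern is voicing of the final sound: -isi when the stem ends in a voiceless consonant (*feiuh*, *gidat*); -ih when the stem ends in a voiced consonant (*bulipuv*, *wan*, *urag*); -er when the stem ends in a vowel (*beru*, *we*, *oli*).
The final sound of *opot* is /t/, which is a voiceless consonant, so the suffix is -isi, giving *opotisi*.
The final sound of *sadi* is /i/, which is a vowel, so the suffix is -er, giving *sadier*.
The final sound of *bihaldiv* is /v/, which is a voiced consonant, so the suffix is -ih, giving *bihaldivih*.

opotisi, sadier, bihaldivih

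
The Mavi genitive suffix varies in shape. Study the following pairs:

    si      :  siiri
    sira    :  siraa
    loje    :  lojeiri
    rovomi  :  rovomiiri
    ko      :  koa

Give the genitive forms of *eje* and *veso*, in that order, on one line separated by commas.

The alternation tracks the last vowel of the stem — -iri when the last vowel of the stem is a front vowel (*si*, *loje*, *rovomi*); -a when the last vowel of the stem is a back vowel (*sira*, *ko*).
*eje*: last vowel = /e/, a front vowel → -iri → *ejeiri*.
*veso*: last vowel = /o/, a back vowel → -a → *vesoa*.

ejeiri, vesoa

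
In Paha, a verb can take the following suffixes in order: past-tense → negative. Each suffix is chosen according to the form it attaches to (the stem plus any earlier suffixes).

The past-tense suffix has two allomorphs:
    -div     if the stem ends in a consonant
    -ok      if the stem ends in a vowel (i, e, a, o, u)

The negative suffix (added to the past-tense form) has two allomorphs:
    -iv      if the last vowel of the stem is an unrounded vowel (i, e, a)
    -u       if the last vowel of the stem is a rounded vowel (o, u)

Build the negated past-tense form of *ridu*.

riduoku

The final sound of *ridu* is /u/, which is a vowel, so the past-tense suffix is -ok, giving *riduok*.
The last vowel of the past-tense form *riduok* is /o/, which is a rounded vowel, so the negative suffix is -u, giving *riduoku*.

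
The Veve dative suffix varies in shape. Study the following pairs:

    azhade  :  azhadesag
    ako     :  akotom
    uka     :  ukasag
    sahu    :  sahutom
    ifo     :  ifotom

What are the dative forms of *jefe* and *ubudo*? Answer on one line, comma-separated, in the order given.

Looking at the last vowel of each stem: -tom when the last vowel of the stem is a rounded vowel (*ako*, *sahu*, *ifo*); -sag when the last vowel of the stem is an unrounded vowel (*azhade*, *uka*).
*jefe*: last vowel = /e/, an unrounded vowel → -sag → *jefesag*.
*ubudo*: last vowel = /o/, a rounded vowel → -tom → *ubudotom*.

jefesag, ubudotom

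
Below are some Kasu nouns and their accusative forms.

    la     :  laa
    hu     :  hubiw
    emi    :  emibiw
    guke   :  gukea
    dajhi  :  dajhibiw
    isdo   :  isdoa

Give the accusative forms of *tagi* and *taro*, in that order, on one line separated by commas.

tagibiw, taroa

Looking at the last vowel of each stem: -biw when the last vowel of the stem is a high vowel (*hu*, *emi*, *dajhi*); -a when the last vowel of the stem is a non-high vowel (*la*, *guke*, *isdo*).
Since the last vowel of *tagi* is /i/ (a high vowel), it takes -biw, giving *tagibiw*.
The last vowel of *taro* is /o/, which is a non-high vowel, so the suffix is -a, giving *taroa*.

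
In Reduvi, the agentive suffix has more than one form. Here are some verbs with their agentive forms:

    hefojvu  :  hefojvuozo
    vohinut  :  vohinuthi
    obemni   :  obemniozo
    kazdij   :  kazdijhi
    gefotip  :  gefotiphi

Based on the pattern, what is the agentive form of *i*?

iozo

Looking at the final sound of each stem: -hi when the stem ends in a consonant (*vohinut*, *kazdij*, *gefotip*); -ozo when the stem ends in a vowel (*hefojvu*, *obemni*).
Since the final sound of *i* is /i/ (a vowel), it takes -ozo, giving *iozo*.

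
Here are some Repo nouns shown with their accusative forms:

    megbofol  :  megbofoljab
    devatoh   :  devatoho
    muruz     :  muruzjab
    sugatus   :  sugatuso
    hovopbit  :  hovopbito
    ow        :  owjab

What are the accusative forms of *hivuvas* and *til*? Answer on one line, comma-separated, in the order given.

The pattern is voicing of the final consonant: -o when the stem ends in a voiceless consonant (*devatoh*, *sugatus*, *hovopbit*); -jab when the stem ends in a voiced consonant (*megbofol*, *muruz*, *ow*).
Since the final consonant of *hivuvas* is /s/ (voiceless), it takes -o, giving *hivuvaso*.
*til*: final consonant = /l/, voiced → -jab → *tiljab*.

hivuvaso, tiljab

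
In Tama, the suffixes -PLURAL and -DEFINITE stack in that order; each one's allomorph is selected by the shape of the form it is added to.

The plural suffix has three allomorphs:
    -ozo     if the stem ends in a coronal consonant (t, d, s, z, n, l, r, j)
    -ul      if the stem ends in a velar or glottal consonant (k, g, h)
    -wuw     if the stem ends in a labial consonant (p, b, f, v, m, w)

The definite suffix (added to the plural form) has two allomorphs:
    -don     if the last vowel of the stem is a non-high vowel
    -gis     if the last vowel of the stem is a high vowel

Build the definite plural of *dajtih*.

dajtihulgis

*dajtih* — final consonant /h/ (velar/glottal) → -ul → *dajtihul*.
The last vowel of the plural form *dajtihul* is /u/, which is a high vowel, so the definite suffix is -gis, giving *dajtihulgis*.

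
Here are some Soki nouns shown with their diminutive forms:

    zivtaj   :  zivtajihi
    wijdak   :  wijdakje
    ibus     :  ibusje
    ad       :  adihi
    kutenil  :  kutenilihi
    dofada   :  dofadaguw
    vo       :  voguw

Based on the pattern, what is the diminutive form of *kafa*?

kafaguw

The suffix is conditioned by the final sound: -je when the stem ends in a voiceless consonant (*wijdak*, *ibus*); -ihi when the stem ends in a voiced consonant (*zivtaj*, *ad*, *kutenil*); -guw when the stem ends in a vowel (*dofada*, *vo*).
*kafa* — final sound /a/ (a vowel) → -guw → *kafaguw*.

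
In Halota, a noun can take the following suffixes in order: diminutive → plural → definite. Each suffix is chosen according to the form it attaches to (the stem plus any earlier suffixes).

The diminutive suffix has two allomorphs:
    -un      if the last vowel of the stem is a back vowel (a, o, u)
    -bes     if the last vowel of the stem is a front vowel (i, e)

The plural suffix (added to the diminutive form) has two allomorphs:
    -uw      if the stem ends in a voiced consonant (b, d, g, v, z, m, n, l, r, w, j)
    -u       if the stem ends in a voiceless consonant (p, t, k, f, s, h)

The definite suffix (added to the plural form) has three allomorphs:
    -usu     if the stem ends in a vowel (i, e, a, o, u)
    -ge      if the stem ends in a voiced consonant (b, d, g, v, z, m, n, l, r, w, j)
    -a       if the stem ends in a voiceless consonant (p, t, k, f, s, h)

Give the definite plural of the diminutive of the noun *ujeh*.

ujehbesuusu

*ujeh*: last vowel = /e/, a front vowel → -bes → *ujehbes*.
The diminutive form *ujehbes* — final consonant /s/ (voiceless) → -u → *ujehbesu*.
The plural form *ujehbesu*: final sound = /u/, a vowel → -usu → *ujehbesuusu*.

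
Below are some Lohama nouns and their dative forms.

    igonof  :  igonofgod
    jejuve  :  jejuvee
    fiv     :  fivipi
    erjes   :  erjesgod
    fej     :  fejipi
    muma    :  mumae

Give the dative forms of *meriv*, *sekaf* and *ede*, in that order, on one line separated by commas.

The alternation tracks the final sound of the stem — -god when the stem ends in a voiceless consonant (*igonof*, *erjes*); -ipi when the stem ends in a voiced consonant (*fiv*, *fej*); -e when the stem ends in a vowel (*jejuve*, *muma*).
*meriv*: final sound = /v/, a voiced consonant → -ipi → *merivipi*.
*sekaf* — final sound /f/ (a voiceless consonant) → -god → *sekafgod*.
The final sound of *ede* is /e/, which is a vowel, so the suffix is -e, giving *edee*.

merivipi, sekafgod, edee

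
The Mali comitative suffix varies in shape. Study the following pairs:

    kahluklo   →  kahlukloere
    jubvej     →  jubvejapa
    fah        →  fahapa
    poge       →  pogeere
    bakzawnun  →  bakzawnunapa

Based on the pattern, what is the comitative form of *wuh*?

wuhapa

The pattern is consonant vs. vowel: -apa when the stem ends in a consonant (*jubvej*, *fah*, *bakzawnun*); -ere when the stem ends in a vowel (*kahluklo*, *poge*).
Since the final sound of *wuh* is /h/ (a consonant), it takes -apa, giving *wuhapa*.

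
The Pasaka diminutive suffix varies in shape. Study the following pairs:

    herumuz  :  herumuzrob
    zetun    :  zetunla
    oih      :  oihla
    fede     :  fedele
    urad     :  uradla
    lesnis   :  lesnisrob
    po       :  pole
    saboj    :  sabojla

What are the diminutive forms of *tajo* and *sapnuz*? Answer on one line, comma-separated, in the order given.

tajole, sapnuzrob

The suffix is conditioned by the final sound: -rob when the stem ends in a sibilant (*herumuz*, *lesnis*); -la when the stem ends in a non-sibilant consonant (*zetun*, *oih*, *urad*, *saboj*); -le when the stem ends in a vowel (*fede*, *po*).
*tajo* — final sound /o/ (a vowel) → -le → *tajole*.
*sapnuz* — final sound /z/ (a sibilant) → -rob → *sapnuzrob*.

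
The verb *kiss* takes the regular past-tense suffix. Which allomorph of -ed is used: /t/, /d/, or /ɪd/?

The stem *kiss* ends in a voiceless consonant other than /t/.
The -ed suffix is realized as /ɪd/ after /t, d/; as /t/ after other voiceless consonants; and as /d/ after other voiced sounds.
So -ed on *kiss* is pronounced /t/.

/t/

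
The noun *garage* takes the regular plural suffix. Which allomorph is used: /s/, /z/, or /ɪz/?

The stem *garage* ends in a sibilant (/s, z, ʃ, ʒ, tʃ, dʒ/).
The plural suffix surfaces as /ɪz/ after sibilants, /s/ after other voiceless consonants, and /z/ after other voiced sounds.
So the plural -s on *garage* is pronounced /ɪz/.

/ɪz/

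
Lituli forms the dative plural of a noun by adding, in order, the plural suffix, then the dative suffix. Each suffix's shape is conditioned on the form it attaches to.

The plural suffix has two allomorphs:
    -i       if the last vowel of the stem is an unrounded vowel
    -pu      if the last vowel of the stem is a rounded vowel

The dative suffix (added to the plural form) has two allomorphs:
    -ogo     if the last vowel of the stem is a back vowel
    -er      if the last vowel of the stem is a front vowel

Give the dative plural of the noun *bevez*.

*bevez*: last vowel = /e/, an unrounded vowel → -i → *bevezi*.
The plural form *bevezi*: last vowel = /i/, a front vowel → -er → *bevezier*.

bevezier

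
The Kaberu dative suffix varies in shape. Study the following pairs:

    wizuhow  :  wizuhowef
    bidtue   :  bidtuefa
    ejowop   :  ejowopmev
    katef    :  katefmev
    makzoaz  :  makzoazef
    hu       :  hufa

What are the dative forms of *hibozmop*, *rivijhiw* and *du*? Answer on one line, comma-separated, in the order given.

The alternation tracks the final sound of the stem — -mev when the stem ends in a voiceless consonant (*ejowop*, *katef*); -ef when the stem ends in a voiced consonant (*wizuhow*, *makzoaz*); -fa when the stem ends in a vowel (*bidtue*, *hu*).
*hibozmop* — final sound /p/ (a voiceless consonant) → -mev → *hibozmopmev*.
*rivijhiw*: final sound = /w/, a voiced consonant → -ef → *rivijhiwef*.
Since the final sound of *du* is /u/ (a vowel), it takes -fa, giving *dufa*.

hibozmopmev, rivijhiwef, dufa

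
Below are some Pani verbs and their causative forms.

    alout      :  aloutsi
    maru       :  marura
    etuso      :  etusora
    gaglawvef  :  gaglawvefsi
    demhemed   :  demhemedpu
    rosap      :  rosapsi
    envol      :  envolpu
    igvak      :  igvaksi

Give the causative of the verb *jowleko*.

The alternation tracks the final sound of the stem — -si when the stem ends in a voiceless consonant (*alout*, *gaglawvef*, *rosap*, *igvak*); -pu when the stem ends in a voiced consonant (*demhemed*, *envol*); -ra when the stem ends in a vowel (*maru*, *etuso*).
*jowleko*: final sound = /o/, a vowel → -ra → *jowlekora*.

jowlekora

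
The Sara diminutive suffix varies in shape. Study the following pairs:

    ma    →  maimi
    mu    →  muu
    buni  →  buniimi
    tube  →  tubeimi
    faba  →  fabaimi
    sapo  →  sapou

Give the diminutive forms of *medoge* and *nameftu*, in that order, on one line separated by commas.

medogeimi, nameftuu

The pattern is rounding harmony: -u when the last vowel of the stem is a rounded vowel (*mu*, *sapo*); -imi when the last vowel of the stem is an unrounded vowel (*ma*, *buni*, *tube*, *faba*).
The last vowel of *medoge* is /e/, which is an unrounded vowel, so the suffix is -imi, giving *medogeimi*.
*nameftu* — last vowel /u/ (a rounded vowel) → -u → *nameftuu*.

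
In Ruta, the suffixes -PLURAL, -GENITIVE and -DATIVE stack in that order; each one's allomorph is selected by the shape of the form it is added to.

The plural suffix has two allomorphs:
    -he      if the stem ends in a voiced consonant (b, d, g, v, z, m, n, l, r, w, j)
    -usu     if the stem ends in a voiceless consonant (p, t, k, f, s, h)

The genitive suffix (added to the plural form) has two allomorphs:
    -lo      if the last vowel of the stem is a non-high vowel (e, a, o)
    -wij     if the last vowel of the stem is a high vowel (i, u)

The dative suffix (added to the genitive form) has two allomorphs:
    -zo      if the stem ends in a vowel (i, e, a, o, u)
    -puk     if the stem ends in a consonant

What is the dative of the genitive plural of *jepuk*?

jepukusuwijpuk

Since the final consonant of *jepuk* is /k/ (voiceless), it takes -usu, giving *jepukusu*.
The last vowel of the plural form *jepukusu* is /u/, which is a high vowel, so the genitive suffix is -wij, giving *jepukusuwij*.
The genitive form *jepukusuwij*: final sound = /j/, a consonant → -puk → *jepukusuwijpuk*.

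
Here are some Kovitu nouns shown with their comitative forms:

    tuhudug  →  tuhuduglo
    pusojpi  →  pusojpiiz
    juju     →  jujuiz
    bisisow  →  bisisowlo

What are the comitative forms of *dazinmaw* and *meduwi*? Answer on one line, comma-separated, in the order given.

dazinmawlo, meduwiiz

The pattern is consonant vs. vowel: -lo when the stem ends in a consonant (*tuhudug*, *bisisow*); -iz when the stem ends in a vowel (*pusojpi*, *juju*).
*dazinmaw*: final sound = /w/, a consonant → -lo → *dazinmawlo*.
*meduwi*: final sound = /i/, a vowel → -iz → *meduwiiz*.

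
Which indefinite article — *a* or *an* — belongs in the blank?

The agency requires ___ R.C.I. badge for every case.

an

The indefinite article is chosen by the initial *sound* of the following word, not its spelling.
The initialism *R.C.I.* is read letter by letter; the first letter, R, is pronounced /ɑr/, which begins with a vowel sound.
So the article is *an*: The agency requires an R.C.I. badge for every case.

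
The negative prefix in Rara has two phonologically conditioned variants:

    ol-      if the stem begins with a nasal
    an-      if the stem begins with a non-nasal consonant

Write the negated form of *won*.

anwon

*won* — first consonant /w/ (non-nasal) → an- → *anwon*.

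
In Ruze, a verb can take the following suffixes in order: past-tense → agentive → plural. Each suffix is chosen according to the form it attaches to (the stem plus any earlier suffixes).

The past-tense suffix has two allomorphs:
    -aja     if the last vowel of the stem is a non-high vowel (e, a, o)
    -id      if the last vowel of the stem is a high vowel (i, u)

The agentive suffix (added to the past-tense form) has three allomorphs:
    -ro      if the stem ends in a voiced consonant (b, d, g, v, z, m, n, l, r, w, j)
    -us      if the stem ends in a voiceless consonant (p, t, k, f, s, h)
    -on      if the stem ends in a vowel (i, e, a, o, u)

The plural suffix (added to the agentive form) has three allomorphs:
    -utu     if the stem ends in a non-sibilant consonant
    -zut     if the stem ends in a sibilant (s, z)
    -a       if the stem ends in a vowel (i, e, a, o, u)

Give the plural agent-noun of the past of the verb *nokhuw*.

The last vowel of *nokhuw* is /u/, which is a high vowel, so the past-tense suffix is -id, giving *nokhuwid*.
The final sound of the past-tense form *nokhuwid* is /d/, which is a voiced consonant, so the agentive suffix is -ro, giving *nokhuwidro*.
The agentive form *nokhuwidro* — final sound /o/ (a vowel) → -a → *nokhuwidroa*.

nokhuwidroa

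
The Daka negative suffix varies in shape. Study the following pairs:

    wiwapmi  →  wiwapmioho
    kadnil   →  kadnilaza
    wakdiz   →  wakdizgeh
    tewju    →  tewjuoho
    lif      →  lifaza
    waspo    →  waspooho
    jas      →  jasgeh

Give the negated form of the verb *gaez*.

gaezgeh

The pattern is sibilance of the final sound: -geh when the stem ends in a sibilant (*wakdiz*, *jas*); -aza when the stem ends in a non-sibilant consonant (*kadnil*, *lif*); -oho when the stem ends in a vowel (*wiwapmi*, *tewju*, *waspo*).
The final sound of *gaez* is /z/, which is a sibilant, so the suffix is -geh, giving *gaezgeh*.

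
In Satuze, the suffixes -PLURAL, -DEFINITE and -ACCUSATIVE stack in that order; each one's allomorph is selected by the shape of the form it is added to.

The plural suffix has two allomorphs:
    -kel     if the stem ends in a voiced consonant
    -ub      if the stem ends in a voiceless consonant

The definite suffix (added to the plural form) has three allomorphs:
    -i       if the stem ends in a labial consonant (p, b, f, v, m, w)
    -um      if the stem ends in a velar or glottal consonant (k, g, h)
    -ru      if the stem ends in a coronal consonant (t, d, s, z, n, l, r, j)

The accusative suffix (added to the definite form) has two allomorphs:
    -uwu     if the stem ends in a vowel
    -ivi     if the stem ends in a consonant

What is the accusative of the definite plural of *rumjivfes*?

rumjivfesubiuwu

*rumjivfes* — final consonant /s/ (voiceless) → -ub → *rumjivfesub*.
Since the final consonant of the plural form *rumjivfesub* is /b/ (labial), it takes -i, giving *rumjivfesubi*.
The definite form *rumjivfesubi* — final sound /i/ (a vowel) → -uwu → *rumjivfesubiuwu*.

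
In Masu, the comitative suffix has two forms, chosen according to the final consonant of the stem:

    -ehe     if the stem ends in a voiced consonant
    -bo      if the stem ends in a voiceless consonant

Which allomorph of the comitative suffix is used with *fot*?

-bo

*fot* — final consonant /t/ (voiceless) → -bo.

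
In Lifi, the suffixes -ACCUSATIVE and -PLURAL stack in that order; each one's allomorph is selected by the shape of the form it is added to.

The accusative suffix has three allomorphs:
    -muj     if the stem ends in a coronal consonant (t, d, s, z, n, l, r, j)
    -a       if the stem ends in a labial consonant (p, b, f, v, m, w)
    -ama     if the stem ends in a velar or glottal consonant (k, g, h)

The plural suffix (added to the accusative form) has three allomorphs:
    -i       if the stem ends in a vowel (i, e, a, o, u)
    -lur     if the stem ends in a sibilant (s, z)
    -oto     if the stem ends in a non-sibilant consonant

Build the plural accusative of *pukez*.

pukezmujoto

*pukez*: final consonant = /z/, coronal → -muj → *pukezmuj*.
The accusative form *pukezmuj*: final sound = /j/, a non-sibilant consonant → -oto → *pukezmujoto*.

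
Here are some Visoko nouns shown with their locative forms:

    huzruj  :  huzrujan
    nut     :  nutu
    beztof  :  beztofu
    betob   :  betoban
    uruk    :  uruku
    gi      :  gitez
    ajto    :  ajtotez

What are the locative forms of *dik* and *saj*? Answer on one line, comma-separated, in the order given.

Looking at the final sound of each stem: -u when the stem ends in a voiceless consonant (*nut*, *beztof*, *uruk*); -an when the stem ends in a voiced consonant (*huzruj*, *betob*); -tez when the stem ends in a vowel (*gi*, *ajto*).
Since the final sound of *dik* is /k/ (a voiceless consonant), it takes -u, giving *diku*.
The final sound of *saj* is /j/, which is a voiced consonant, so the suffix is -an, giving *sajan*.

diku, sajan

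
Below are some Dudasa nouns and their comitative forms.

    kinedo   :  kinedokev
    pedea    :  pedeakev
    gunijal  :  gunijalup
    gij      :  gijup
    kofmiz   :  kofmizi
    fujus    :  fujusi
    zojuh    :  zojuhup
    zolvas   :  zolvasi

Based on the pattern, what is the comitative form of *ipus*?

ipusi

Looking at the final sound of each stem: -i when the stem ends in a sibilant (*kofmiz*, *fujus*, *zolvas*); -up when the stem ends in a non-sibilant consonant (*gunijal*, *gij*, *zojuh*); -kev when the stem ends in a vowel (*kinedo*, *pedea*).
*ipus* — final sound /s/ (a sibilant) → -i → *ipusi*.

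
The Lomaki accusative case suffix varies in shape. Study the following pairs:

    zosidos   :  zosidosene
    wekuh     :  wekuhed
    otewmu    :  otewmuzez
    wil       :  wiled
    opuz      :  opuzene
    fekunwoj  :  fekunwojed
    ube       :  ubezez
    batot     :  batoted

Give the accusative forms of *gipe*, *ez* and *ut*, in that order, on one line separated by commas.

gipezez, ezene, uted

The pattern is sibilance of the final sound: -ene when the stem ends in a sibilant (*zosidos*, *opuz*); -ed when the stem ends in a non-sibilant consonant (*wekuh*, *wil*, *fekunwoj*, *batot*); -zez when the stem ends in a vowel (*otewmu*, *ube*).
The final sound of *gipe* is /e/, which is a vowel, so the suffix is -zez, giving *gipezez*.
Since the final sound of *ez* is /z/ (a sibilant), it takes -ene, giving *ezene*.
*ut*: final sound = /t/, a non-sibilant consonant → -ed → *uted*.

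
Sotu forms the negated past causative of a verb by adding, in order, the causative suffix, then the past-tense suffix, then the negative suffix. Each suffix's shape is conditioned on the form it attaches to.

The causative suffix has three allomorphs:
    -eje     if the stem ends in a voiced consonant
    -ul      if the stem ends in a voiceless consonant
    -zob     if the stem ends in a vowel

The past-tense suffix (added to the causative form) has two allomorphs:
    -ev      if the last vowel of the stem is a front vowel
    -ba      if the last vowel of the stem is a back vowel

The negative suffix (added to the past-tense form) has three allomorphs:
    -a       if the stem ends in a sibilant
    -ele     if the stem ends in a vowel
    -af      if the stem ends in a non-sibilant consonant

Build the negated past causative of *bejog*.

bejogejeevaf

Since the final sound of *bejog* is /g/ (a voiced consonant), it takes -eje, giving *bejogeje*.
The causative form *bejogeje* — last vowel /e/ (a front vowel) → -ev → *bejogejeev*.
The final sound of the past-tense form *bejogejeev* is /v/, which is a non-sibilant consonant, so the negative suffix is -af, giving *bejogejeevaf*.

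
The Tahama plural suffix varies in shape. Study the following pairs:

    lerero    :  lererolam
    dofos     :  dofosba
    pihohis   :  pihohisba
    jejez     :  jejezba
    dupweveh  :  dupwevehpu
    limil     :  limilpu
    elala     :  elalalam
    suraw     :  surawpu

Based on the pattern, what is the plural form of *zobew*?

The suffix is conditioned by the final sound: -ba when the stem ends in a sibilant (*dofos*, *pihohis*, *jejez*); -pu when the stem ends in a non-sibilant consonant (*dupweveh*, *limil*, *suraw*); -lam when the stem ends in a vowel (*lerero*, *elala*).
Since the final sound of *zobew* is /w/ (a non-sibilant consonant), it takes -pu, giving *zobewpu*.

zobewpu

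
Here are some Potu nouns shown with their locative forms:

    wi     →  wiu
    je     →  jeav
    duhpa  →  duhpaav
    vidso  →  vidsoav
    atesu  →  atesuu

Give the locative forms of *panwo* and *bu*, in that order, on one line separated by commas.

panwoav, buu

The pattern is height harmony: -u when the last vowel of the stem is a high vowel (*wi*, *atesu*); -av when the last vowel of the stem is a non-high vowel (*je*, *duhpa*, *vidso*).
Since the last vowel of *panwo* is /o/ (a non-high vowel), it takes -av, giving *panwoav*.
The last vowel of *bu* is /u/, which is a high vowel, so the suffix is -u, giving *buu*.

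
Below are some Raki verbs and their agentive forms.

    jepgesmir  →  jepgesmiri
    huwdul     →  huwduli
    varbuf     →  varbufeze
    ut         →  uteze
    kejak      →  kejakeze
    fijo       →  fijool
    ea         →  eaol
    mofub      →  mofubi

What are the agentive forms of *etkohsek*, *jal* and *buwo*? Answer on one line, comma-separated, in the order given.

etkohsekeze, jali, buwool

The pattern is voicing of the final sound: -eze when the stem ends in a voiceless consonant (*varbuf*, *ut*, *kejak*); -i when the stem ends in a voiced consonant (*jepgesmir*, *huwdul*, *mofub*); -ol when the stem ends in a vowel (*fijo*, *ea*).
*etkohsek*: final sound = /k/, a voiceless consonant → -eze → *etkohsekeze*.
The final sound of *jal* is /l/, which is a voiced consonant, so the suffix is -i, giving *jali*.
Since the final sound of *buwo* is /o/ (a vowel), it takes -ol, giving *buwool*.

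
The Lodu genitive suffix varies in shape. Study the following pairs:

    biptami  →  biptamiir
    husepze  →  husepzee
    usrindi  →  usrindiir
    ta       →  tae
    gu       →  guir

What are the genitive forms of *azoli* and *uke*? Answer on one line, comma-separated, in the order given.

The alternation tracks the last vowel of the stem — -ir when the last vowel of the stem is a high vowel (*biptami*, *usrindi*, *gu*); -e when the last vowel of the stem is a non-high vowel (*husepze*, *ta*).
*azoli* — last vowel /i/ (a high vowel) → -ir → *azoliir*.
Since the last vowel of *uke* is /e/ (a non-high vowel), it takes -e, giving *ukee*.

azoliir, ukee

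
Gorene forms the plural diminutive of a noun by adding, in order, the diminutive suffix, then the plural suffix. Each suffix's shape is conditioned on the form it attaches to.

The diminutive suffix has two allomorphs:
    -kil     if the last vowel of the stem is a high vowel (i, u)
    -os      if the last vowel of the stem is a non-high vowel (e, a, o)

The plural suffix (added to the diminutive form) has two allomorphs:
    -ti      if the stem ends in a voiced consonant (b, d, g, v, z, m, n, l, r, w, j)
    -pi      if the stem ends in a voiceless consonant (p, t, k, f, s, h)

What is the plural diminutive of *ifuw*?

Since the last vowel of *ifuw* is /u/ (a high vowel), it takes -kil, giving *ifuwkil*.
The diminutive form *ifuwkil*: final consonant = /l/, voiced → -ti → *ifuwkilti*.

ifuwkilti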